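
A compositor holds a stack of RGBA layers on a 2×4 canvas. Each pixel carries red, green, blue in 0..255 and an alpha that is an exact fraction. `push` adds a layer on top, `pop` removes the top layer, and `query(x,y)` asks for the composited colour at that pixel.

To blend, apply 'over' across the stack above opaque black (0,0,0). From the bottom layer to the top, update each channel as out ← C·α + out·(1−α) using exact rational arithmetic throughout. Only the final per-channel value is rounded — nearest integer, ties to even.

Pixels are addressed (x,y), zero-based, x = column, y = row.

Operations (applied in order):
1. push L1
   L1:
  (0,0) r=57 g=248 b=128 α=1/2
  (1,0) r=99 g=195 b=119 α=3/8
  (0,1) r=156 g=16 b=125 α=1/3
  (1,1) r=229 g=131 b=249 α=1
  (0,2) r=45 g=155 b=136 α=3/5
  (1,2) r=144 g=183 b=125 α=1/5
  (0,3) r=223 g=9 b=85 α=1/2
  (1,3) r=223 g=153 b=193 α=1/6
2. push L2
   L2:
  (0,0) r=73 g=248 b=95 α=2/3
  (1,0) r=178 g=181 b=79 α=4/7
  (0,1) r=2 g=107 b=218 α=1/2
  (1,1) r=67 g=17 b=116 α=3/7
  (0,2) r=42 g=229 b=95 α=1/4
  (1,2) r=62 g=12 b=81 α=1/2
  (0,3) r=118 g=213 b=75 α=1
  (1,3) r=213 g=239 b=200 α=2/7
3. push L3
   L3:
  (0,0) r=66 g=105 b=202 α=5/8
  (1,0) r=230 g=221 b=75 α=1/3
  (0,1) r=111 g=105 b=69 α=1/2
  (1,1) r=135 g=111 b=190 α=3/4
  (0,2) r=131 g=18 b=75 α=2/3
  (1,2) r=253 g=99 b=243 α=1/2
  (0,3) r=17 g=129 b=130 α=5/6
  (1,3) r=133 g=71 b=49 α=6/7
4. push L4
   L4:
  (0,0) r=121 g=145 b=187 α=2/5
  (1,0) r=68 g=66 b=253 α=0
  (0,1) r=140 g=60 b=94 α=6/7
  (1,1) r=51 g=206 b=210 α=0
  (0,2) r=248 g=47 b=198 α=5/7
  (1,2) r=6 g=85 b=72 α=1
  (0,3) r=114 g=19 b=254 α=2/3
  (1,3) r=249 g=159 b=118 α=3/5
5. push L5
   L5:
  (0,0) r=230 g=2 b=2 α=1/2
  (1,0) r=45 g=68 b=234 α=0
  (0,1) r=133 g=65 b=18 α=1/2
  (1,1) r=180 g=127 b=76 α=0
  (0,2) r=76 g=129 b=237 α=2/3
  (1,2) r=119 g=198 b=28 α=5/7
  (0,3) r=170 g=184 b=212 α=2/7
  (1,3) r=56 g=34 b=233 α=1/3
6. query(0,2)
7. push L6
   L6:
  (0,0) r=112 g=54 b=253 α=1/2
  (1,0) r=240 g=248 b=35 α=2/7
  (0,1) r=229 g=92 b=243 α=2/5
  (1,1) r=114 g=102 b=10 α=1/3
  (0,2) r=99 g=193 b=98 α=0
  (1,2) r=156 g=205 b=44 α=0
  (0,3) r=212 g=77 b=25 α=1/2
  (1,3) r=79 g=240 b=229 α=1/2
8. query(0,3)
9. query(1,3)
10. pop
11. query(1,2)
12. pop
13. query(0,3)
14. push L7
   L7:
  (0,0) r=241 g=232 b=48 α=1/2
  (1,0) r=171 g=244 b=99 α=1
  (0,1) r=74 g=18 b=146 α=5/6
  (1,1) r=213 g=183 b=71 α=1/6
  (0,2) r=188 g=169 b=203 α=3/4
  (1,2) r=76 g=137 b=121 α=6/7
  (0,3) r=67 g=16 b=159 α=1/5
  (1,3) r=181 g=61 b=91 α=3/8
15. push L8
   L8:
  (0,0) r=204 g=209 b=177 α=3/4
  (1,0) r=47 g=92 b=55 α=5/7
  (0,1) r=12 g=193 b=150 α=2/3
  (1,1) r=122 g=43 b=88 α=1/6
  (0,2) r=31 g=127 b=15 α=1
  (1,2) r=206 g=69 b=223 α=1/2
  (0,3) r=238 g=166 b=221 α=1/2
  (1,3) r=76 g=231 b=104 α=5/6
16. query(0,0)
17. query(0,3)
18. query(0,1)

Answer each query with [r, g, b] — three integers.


query (0,2) [L1,L2,L3,L4,L5] — begin 0,0,0
L1 α=3/5: [27, 93, 408/5]
L2 α=1/4: [123/4, 127, 1699/20]
L3 α=2/3: [1171/12, 163/3, 4699/60]
L4 α=5/7: [8611/42, 1031/21, 34399/210]
L5 α=2/3: [14995/126, 6449/63, 133939/630]
rounded: [119, 102, 213]

(0,3) stack=L1,L2,L3,L4,L5,L6; from [0,0,0]:
L1 α=1/2: [223/2, 9/2, 85/2]
L2 α=1: [118, 213, 75]
L3 α=5/6: [203/6, 143, 725/6]
L4 α=2/3: [1571/18, 181/3, 3773/18]
L5 α=2/7: [13975/126, 287/3, 26497/126]
L6 α=1/2: [40687/252, 259/3, 29647/252]
→ [161, 86, 118]

query (1,3) [L1,L2,L3,L4,L5,L6] — begin 0,0,0
after L1 α=1/6: [223/6, 51/2, 193/6]
after L2 α=2/7: [3671/42, 173/2, 3365/42]
after L3 α=6/7: [37187/294, 1025/14, 15713/294]
after L4 α=3/5: [146996/735, 4364/35, 67751/735]
after L5 α=1/3: [335152/2205, 3306/35, 306757/2205]
after L6 α=1/2: [509347/4410, 5853/35, 405851/2205]
= [115, 167, 184]

query (1,2) [L1,L2,L3,L4,L5] — begin 0,0,0
+L1 (α=1/5) → [144/5, 183/5, 25]
+L2 (α=1/2) → [227/5, 243/10, 53]
+L3 (α=1/2) → [746/5, 1233/20, 148]
+L4 (α=1) → [6, 85, 72]
+L5 (α=5/7) → [607/7, 1160/7, 284/7]
rounded: [87, 166, 41]

at x=0,y=3 over L1,L2,L3,L4:
+L1 (α=1/2) → [223/2, 9/2, 85/2]
+L2 (α=1) → [118, 213, 75]
+L3 (α=5/6) → [203/6, 143, 725/6]
+L4 (α=2/3) → [1571/18, 181/3, 3773/18]
= [87, 60, 210]

(0,0) stack=L1,L2,L3,L4,L7,L8; from [0,0,0]:
after L1 α=1/2: [57/2, 124, 64]
after L2 α=2/3: [349/6, 620/3, 254/3]
after L3 α=5/8: [1009/16, 1145/8, 158]
after L4 α=2/5: [6899/80, 1151/8, 848/5]
after L7 α=1/2: [26179/160, 3007/16, 544/5]
after L8 α=3/4: [124099/640, 13039/64, 3199/20]
rounded: [194, 204, 160]

(0,3) stack=L1,L2,L3,L4,L7,L8; from [0,0,0]:
L1 α=1/2: [223/2, 9/2, 85/2]
L2 α=1: [118, 213, 75]
L3 α=5/6: [203/6, 143, 725/6]
L4 α=2/3: [1571/18, 181/3, 3773/18]
L7 α=1/5: [749/9, 772/15, 8977/45]
L8 α=1/2: [2891/18, 1631/15, 9461/45]
= [161, 109, 210]

query (0,1) [L1,L2,L3,L4,L7,L8] — begin 0,0,0
+L1 (α=1/3) → [52, 16/3, 125/3]
+L2 (α=1/2) → [27, 337/6, 779/6]
+L3 (α=1/2) → [69, 967/12, 1193/12]
+L4 (α=6/7) → [909/7, 5287/84, 7961/84]
+L7 (α=5/6) → [3499/42, 12847/504, 69281/504]
+L8 (α=2/3) → [4507/126, 207391/1512, 220481/1512]
= [36, 137, 146]


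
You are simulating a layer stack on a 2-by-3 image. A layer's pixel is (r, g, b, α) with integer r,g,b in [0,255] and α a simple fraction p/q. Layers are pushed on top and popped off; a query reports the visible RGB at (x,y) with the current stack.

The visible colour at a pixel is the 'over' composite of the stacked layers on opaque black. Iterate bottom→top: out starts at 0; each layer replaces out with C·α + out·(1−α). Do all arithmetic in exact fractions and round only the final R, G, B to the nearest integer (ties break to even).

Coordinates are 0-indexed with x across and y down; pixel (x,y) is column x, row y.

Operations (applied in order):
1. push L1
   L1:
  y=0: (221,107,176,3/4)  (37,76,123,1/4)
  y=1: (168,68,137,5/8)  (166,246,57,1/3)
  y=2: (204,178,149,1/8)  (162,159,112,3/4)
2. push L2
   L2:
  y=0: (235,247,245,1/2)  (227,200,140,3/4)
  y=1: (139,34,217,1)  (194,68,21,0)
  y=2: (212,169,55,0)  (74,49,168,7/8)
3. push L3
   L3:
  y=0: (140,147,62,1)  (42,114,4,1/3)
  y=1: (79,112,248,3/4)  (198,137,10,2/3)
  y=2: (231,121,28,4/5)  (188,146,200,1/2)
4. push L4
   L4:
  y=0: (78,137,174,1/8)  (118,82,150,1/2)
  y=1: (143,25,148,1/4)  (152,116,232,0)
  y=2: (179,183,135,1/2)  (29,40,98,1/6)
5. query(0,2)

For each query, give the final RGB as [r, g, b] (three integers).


query (0,2) [L1,L2,L3,L4] — begin 0,0,0
L1 α=1/8: [51/2, 89/4, 149/8]
L2 α=0: [51/2, 89/4, 149/8]
L3 α=4/5: [1899/10, 405/4, 209/8]
L4 α=1/2: [3689/20, 1137/8, 1289/16]
= [184, 142, 81]


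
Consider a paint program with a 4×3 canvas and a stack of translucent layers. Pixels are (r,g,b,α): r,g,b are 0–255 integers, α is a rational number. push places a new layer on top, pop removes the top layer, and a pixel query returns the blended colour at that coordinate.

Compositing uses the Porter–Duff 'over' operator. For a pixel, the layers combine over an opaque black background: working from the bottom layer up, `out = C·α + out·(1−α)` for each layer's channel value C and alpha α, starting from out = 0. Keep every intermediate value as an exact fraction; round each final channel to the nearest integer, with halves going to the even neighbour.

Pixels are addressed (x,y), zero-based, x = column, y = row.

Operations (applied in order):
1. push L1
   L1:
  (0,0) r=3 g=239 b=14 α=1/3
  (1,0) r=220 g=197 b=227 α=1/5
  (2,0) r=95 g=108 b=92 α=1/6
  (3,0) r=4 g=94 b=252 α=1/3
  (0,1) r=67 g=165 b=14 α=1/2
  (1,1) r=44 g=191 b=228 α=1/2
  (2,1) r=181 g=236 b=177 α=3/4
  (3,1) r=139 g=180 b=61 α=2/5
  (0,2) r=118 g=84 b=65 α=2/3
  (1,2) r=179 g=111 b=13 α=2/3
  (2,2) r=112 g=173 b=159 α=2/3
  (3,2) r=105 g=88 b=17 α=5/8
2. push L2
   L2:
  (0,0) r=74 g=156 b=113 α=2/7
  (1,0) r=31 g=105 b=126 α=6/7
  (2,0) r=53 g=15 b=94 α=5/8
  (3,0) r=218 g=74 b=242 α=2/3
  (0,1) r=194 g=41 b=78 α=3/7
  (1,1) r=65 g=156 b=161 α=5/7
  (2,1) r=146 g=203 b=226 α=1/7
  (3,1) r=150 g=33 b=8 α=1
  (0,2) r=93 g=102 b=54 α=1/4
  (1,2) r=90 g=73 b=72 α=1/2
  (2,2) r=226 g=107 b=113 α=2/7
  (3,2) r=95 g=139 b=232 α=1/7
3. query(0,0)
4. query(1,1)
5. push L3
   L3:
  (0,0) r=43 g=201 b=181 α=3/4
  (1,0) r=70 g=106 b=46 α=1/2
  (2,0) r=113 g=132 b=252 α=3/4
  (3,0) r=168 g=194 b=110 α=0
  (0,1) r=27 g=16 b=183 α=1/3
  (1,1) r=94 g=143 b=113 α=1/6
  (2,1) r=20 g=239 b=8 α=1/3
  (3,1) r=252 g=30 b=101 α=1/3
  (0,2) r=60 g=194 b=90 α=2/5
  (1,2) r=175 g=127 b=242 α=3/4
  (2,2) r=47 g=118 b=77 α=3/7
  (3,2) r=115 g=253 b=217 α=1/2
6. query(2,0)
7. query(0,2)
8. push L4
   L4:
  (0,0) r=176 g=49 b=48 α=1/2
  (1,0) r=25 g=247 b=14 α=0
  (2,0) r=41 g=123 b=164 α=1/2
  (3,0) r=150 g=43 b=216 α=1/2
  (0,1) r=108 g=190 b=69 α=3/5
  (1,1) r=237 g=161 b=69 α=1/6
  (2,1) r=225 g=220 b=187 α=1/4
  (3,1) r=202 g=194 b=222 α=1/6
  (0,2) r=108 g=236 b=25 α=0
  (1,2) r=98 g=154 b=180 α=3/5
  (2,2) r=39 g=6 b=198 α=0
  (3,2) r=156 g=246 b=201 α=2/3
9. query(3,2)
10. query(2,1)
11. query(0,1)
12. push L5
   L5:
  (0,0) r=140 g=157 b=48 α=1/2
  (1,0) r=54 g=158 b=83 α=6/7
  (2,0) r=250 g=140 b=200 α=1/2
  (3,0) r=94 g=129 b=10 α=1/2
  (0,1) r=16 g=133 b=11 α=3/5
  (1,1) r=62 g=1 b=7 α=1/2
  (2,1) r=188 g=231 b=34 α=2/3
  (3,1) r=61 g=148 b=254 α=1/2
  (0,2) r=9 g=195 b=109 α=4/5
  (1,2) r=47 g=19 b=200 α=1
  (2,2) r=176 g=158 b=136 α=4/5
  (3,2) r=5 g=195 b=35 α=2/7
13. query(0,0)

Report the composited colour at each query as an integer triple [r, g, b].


(0,0) stack=L1,L2; from [0,0,0]:
after L1 α=1/3: [1, 239/3, 14/3]
after L2 α=2/7: [153/7, 2131/21, 748/21]
→ [22, 101, 36]

(1,1) stack=L1,L2; from [0,0,0]:
L1 α=1/2: [22, 191/2, 114]
L2 α=5/7: [369/7, 971/7, 1033/7]
= [53, 139, 148]

query (2,0) [L1,L2,L3] — begin 0,0,0
after L1 α=1/6: [95/6, 18, 46/3]
after L2 α=5/8: [625/16, 129/8, 129/2]
after L3 α=3/4: [6049/64, 3297/32, 1641/8]
= [95, 103, 205]

query (0,2) [L1,L2,L3] — begin 0,0,0
+L1 (α=2/3) → [236/3, 56, 130/3]
+L2 (α=1/4) → [329/4, 135/2, 46]
+L3 (α=2/5) → [1467/20, 1181/10, 318/5]
→ [73, 118, 64]

query (3,2) [L1,L2,L3,L4] — begin 0,0,0
L1 α=5/8: [525/8, 55, 85/8]
L2 α=1/7: [1955/28, 67, 169/4]
L3 α=1/2: [5175/56, 160, 1037/8]
L4 α=2/3: [7549/56, 652/3, 4253/24]
= [135, 217, 177]

query (2,1) [L1,L2,L3,L4] — begin 0,0,0
L1 α=3/4: [543/4, 177, 531/4]
L2 α=1/7: [1921/14, 1265/7, 2045/14]
L3 α=1/3: [687/7, 1401/7, 2101/21]
L4 α=1/4: [909/7, 5743/28, 1705/14]
→ [130, 205, 122]

query (0,1) [L1,L2,L3,L4] — begin 0,0,0
after L1 α=1/2: [67/2, 165/2, 7]
after L2 α=3/7: [716/7, 453/7, 262/7]
after L3 α=1/3: [1621/21, 1018/21, 1805/21]
after L4 α=3/5: [10046/105, 14006/105, 7957/105]
→ [96, 133, 76]

query (0,0) [L1,L2,L3,L4,L5] — begin 0,0,0
after L1 α=1/3: [1, 239/3, 14/3]
after L2 α=2/7: [153/7, 2131/21, 748/21]
after L3 α=3/4: [264/7, 7397/42, 12151/84]
after L4 α=1/2: [748/7, 9455/84, 16183/168]
after L5 α=1/2: [864/7, 22643/168, 24247/336]
= [123, 135, 72]


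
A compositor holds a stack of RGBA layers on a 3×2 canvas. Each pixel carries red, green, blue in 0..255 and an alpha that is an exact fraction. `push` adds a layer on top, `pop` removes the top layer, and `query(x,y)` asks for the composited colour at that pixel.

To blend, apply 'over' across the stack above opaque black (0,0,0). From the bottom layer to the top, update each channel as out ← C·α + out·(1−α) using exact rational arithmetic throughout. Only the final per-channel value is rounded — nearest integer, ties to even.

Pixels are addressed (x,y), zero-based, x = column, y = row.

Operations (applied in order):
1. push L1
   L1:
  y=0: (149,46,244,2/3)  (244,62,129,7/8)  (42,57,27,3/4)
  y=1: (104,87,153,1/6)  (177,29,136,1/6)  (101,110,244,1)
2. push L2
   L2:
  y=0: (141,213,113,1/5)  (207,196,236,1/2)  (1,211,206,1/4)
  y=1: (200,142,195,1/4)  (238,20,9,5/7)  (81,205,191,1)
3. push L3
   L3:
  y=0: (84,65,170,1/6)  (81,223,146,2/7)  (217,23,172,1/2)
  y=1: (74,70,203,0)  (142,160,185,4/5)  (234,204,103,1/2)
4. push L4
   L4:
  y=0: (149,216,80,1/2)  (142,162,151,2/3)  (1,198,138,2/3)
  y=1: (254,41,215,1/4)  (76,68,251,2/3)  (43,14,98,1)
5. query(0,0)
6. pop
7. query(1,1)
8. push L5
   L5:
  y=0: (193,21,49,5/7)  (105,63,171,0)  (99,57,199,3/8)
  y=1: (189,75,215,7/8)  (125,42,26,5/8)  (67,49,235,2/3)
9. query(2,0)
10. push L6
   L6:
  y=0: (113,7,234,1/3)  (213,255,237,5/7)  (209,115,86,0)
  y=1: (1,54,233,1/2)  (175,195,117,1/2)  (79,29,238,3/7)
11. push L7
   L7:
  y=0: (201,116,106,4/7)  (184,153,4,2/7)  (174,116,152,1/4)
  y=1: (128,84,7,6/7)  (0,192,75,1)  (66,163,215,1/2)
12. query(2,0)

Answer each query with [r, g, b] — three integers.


(0,0) stack=L1,L2,L3,L4; from [0,0,0]:
after L1 α=2/3: [298/3, 92/3, 488/3]
after L2 α=1/5: [323/3, 1007/15, 2291/15]
after L3 α=1/6: [1867/18, 601/9, 2801/18]
after L4 α=1/2: [4549/36, 2545/18, 4241/36]
= [126, 141, 118]

(1,1) stack=L1,L2,L3; from [0,0,0]:
+L1 (α=1/6) → [59/2, 29/6, 68/3]
+L2 (α=5/7) → [1249/7, 47/3, 271/21]
+L3 (α=4/5) → [1045/7, 1967/15, 15811/105]
→ [149, 131, 151]

at x=2,y=0 over L1,L2,L3,L5:
after L1 α=3/4: [63/2, 171/4, 81/4]
after L2 α=1/4: [191/8, 1357/16, 1067/16]
after L3 α=1/2: [1927/16, 1725/32, 3819/32]
after L5 α=3/8: [14387/128, 14097/256, 38199/256]
→ [112, 55, 149]

query (2,0) [L1,L2,L3,L5,L6,L7] — begin 0,0,0
after L1 α=3/4: [63/2, 171/4, 81/4]
after L2 α=1/4: [191/8, 1357/16, 1067/16]
after L3 α=1/2: [1927/16, 1725/32, 3819/32]
after L5 α=3/8: [14387/128, 14097/256, 38199/256]
after L6 α=0: [14387/128, 14097/256, 38199/256]
after L7 α=1/4: [65433/512, 71987/1024, 153509/1024]
rounded: [128, 70, 150]


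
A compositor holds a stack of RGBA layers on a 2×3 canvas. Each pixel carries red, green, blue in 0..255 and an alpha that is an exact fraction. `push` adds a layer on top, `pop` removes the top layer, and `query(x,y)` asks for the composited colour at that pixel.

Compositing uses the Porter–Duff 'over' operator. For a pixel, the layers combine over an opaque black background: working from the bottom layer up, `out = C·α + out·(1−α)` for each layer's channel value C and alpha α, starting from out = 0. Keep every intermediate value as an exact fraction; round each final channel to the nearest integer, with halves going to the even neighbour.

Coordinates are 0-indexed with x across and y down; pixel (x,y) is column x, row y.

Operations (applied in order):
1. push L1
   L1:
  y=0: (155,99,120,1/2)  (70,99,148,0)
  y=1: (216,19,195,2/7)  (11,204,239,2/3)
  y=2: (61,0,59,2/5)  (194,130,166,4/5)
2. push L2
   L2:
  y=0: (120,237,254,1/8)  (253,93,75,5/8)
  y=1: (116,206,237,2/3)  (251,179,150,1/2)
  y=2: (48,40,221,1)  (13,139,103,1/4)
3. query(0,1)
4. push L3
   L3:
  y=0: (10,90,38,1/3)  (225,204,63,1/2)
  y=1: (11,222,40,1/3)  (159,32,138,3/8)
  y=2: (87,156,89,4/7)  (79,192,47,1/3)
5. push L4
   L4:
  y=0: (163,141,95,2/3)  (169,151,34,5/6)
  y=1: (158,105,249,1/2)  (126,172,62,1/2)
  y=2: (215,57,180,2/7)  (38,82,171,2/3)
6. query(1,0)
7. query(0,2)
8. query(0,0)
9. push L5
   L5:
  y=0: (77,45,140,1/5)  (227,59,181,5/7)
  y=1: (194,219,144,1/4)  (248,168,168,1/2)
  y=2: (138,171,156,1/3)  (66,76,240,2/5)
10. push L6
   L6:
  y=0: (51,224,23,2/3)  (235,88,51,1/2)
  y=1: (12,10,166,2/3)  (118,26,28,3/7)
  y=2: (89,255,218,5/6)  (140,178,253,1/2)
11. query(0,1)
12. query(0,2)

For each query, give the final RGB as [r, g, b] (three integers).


(0,1) stack=L1,L2; from [0,0,0]:
after L1 α=2/7: [432/7, 38/7, 390/7]
after L2 α=2/3: [2056/21, 974/7, 1236/7]
rounded: [98, 139, 177]

at x=1,y=0 over L1,L2,L3,L4:
after L1 α=0: [0, 0, 0]
after L2 α=5/8: [1265/8, 465/8, 375/8]
after L3 α=1/2: [3065/16, 2097/16, 879/16]
after L4 α=5/6: [16585/96, 14177/96, 3599/96]
→ [173, 148, 37]

query (0,2) [L1,L2,L3,L4] — begin 0,0,0
L1 α=2/5: [122/5, 0, 118/5]
L2 α=1: [48, 40, 221]
L3 α=4/7: [492/7, 744/7, 1019/7]
L4 α=2/7: [5470/49, 4518/49, 7615/49]
→ [112, 92, 155]

(0,0) stack=L1,L2,L3,L4; from [0,0,0]:
+L1 (α=1/2) → [155/2, 99/2, 60]
+L2 (α=1/8) → [1325/16, 1167/16, 337/4]
+L3 (α=1/3) → [1405/24, 629/8, 413/6]
+L4 (α=2/3) → [9229/72, 2885/24, 1553/18]
rounded: [128, 120, 86]

(0,1) stack=L1,L2,L3,L4,L5,L6; from [0,0,0]:
+L1 (α=2/7) → [432/7, 38/7, 390/7]
+L2 (α=2/3) → [2056/21, 974/7, 1236/7]
+L3 (α=1/3) → [4343/63, 3502/21, 2752/21]
+L4 (α=1/2) → [14297/126, 5707/42, 7981/42]
+L5 (α=1/4) → [22445/168, 8773/56, 9997/56]
+L6 (α=2/3) → [26477/504, 9893/168, 28589/168]
= [53, 59, 170]

at x=0,y=2 over L1,L2,L3,L4,L5,L6:
L1 α=2/5: [122/5, 0, 118/5]
L2 α=1: [48, 40, 221]
L3 α=4/7: [492/7, 744/7, 1019/7]
L4 α=2/7: [5470/49, 4518/49, 7615/49]
L5 α=1/3: [17702/147, 5805/49, 22874/147]
L6 α=5/6: [83117/882, 11380/49, 91552/441]
→ [94, 232, 208]


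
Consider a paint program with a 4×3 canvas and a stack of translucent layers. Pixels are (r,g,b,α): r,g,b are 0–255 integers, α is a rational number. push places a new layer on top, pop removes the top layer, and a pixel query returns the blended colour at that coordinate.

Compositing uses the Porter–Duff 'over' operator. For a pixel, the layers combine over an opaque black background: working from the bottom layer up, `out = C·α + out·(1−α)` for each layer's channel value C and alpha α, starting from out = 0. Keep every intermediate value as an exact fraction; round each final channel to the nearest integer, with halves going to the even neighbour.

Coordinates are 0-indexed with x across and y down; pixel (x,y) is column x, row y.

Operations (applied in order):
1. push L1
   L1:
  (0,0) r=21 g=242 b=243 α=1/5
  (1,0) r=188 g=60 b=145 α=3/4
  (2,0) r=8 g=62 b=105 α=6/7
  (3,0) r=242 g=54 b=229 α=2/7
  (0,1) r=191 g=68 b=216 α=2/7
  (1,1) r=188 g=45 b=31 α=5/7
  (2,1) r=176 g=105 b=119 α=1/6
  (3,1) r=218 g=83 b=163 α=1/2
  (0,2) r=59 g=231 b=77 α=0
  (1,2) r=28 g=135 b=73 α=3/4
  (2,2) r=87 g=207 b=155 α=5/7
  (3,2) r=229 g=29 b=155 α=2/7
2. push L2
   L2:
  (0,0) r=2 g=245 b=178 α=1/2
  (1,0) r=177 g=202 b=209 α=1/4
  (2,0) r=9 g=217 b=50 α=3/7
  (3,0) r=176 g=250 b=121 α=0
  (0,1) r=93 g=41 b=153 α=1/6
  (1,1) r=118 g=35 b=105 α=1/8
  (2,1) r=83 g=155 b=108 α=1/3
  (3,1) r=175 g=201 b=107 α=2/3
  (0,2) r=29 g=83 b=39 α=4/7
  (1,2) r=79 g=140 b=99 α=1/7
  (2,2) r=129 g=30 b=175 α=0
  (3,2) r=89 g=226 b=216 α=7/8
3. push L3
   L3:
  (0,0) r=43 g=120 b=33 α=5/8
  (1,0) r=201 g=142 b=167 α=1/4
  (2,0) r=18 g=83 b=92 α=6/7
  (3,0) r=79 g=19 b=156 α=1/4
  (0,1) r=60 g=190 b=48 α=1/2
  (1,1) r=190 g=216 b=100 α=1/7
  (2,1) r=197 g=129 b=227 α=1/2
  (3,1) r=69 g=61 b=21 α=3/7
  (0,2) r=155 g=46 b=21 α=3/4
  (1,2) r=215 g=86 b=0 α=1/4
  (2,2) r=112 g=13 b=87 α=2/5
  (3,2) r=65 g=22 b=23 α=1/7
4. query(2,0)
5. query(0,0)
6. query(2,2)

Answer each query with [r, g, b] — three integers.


(2,0) stack=L1,L2,L3; from [0,0,0]:
after L1 α=6/7: [48/7, 372/7, 90]
after L2 α=3/7: [381/49, 6045/49, 510/7]
after L3 α=6/7: [5673/343, 30447/343, 4374/49]
→ [17, 89, 89]

at x=0,y=0 over L1,L2,L3:
L1 α=1/5: [21/5, 242/5, 243/5]
L2 α=1/2: [31/10, 1467/10, 1133/10]
L3 α=5/8: [2243/80, 10401/80, 5049/80]
rounded: [28, 130, 63]

query (2,2) [L1,L2,L3] — begin 0,0,0
L1 α=5/7: [435/7, 1035/7, 775/7]
L2 α=0: [435/7, 1035/7, 775/7]
L3 α=2/5: [2873/35, 3287/35, 3543/35]
rounded: [82, 94, 101]


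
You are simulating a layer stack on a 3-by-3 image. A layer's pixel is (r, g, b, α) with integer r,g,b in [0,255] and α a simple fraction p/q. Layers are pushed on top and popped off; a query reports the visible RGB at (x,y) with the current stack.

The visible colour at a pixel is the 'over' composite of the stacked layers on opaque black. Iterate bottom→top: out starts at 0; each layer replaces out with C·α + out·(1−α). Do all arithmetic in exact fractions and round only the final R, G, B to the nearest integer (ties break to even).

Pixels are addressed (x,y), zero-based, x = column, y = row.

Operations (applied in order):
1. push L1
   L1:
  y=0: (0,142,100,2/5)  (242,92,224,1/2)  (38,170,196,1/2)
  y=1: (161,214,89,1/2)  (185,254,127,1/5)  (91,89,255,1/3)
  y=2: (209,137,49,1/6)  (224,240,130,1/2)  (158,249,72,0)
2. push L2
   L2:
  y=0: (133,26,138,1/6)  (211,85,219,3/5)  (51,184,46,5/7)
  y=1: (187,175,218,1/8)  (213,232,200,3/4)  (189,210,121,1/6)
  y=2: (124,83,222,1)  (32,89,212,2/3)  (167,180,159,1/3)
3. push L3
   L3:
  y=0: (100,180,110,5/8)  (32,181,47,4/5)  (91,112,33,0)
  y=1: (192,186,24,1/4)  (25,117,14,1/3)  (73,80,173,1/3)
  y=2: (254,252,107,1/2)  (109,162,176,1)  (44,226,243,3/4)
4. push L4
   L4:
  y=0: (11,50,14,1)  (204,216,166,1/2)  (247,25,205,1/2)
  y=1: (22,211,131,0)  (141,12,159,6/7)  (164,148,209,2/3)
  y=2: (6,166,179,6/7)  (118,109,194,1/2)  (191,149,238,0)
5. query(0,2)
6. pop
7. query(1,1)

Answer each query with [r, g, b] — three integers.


at x=0,y=2 over L1,L2,L3,L4:
after L1 α=1/6: [209/6, 137/6, 49/6]
after L2 α=1: [124, 83, 222]
after L3 α=1/2: [189, 335/2, 329/2]
after L4 α=6/7: [225/7, 2327/14, 2477/14]
rounded: [32, 166, 177]

at x=1,y=1 over L1,L2,L3:
L1 α=1/5: [37, 254/5, 127/5]
L2 α=3/4: [169, 1867/10, 3127/20]
L3 α=1/3: [121, 2452/15, 1089/10]
= [121, 163, 109]


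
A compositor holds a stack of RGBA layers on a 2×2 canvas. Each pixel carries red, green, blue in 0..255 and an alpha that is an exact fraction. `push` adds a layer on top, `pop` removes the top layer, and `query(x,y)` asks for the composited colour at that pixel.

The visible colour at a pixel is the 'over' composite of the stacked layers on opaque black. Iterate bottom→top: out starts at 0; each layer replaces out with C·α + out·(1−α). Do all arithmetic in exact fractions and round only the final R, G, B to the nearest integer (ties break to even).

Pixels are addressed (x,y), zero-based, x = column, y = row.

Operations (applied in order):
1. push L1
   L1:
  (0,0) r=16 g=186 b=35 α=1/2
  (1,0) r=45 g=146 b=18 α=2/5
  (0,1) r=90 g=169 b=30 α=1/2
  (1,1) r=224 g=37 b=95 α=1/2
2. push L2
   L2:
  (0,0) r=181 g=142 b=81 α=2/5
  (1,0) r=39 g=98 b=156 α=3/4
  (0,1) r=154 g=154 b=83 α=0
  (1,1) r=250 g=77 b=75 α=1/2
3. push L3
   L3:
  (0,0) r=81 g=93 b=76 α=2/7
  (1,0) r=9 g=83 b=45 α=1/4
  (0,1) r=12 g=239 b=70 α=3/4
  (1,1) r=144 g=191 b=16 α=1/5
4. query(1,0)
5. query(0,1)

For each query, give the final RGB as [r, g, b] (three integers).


at x=1,y=0 over L1,L2,L3:
+L1 (α=2/5) → [18, 292/5, 36/5]
+L2 (α=3/4) → [135/4, 881/10, 594/5]
+L3 (α=1/4) → [441/16, 3473/40, 2007/20]
= [28, 87, 100]

(0,1) stack=L1,L2,L3; from [0,0,0]:
+L1 (α=1/2) → [45, 169/2, 15]
+L2 (α=0) → [45, 169/2, 15]
+L3 (α=3/4) → [81/4, 1603/8, 225/4]
rounded: [20, 200, 56]


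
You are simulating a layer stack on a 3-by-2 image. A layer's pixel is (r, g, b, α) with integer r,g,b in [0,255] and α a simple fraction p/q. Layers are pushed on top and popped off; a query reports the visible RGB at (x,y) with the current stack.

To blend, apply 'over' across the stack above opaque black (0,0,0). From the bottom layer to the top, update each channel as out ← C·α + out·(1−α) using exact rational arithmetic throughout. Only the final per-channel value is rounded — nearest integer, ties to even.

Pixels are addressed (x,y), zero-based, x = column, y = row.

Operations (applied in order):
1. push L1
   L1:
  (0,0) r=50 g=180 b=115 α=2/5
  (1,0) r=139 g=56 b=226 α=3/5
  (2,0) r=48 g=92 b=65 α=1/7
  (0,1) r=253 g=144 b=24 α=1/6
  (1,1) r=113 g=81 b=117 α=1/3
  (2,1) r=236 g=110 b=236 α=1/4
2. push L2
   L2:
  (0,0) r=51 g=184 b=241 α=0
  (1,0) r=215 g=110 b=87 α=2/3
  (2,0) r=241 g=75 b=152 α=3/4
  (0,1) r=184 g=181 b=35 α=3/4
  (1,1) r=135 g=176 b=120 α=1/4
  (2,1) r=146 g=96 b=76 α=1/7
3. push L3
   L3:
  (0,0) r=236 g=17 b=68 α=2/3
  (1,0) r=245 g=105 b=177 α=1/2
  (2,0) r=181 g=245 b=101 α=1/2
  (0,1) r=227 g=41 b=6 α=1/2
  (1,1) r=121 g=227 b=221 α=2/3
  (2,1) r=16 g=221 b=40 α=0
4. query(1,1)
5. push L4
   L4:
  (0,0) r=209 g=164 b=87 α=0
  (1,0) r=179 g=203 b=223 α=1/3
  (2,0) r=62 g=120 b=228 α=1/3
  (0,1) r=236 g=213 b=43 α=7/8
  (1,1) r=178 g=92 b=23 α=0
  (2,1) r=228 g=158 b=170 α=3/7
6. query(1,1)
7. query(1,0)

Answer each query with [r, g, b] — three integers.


(1,1) stack=L1,L2,L3; from [0,0,0]:
L1 α=1/3: [113/3, 27, 39]
L2 α=1/4: [62, 257/4, 237/4]
L3 α=2/3: [304/3, 691/4, 2005/12]
rounded: [101, 173, 167]

query (1,1) [L1,L2,L3,L4] — begin 0,0,0
L1 α=1/3: [113/3, 27, 39]
L2 α=1/4: [62, 257/4, 237/4]
L3 α=2/3: [304/3, 691/4, 2005/12]
L4 α=0: [304/3, 691/4, 2005/12]
= [101, 173, 167]

(1,0) stack=L1,L2,L3,L4; from [0,0,0]:
+L1 (α=3/5) → [417/5, 168/5, 678/5]
+L2 (α=2/3) → [2567/15, 1268/15, 516/5]
+L3 (α=1/2) → [3121/15, 2843/30, 1401/10]
+L4 (α=1/3) → [8927/45, 5888/45, 2516/15]
rounded: [198, 131, 168]


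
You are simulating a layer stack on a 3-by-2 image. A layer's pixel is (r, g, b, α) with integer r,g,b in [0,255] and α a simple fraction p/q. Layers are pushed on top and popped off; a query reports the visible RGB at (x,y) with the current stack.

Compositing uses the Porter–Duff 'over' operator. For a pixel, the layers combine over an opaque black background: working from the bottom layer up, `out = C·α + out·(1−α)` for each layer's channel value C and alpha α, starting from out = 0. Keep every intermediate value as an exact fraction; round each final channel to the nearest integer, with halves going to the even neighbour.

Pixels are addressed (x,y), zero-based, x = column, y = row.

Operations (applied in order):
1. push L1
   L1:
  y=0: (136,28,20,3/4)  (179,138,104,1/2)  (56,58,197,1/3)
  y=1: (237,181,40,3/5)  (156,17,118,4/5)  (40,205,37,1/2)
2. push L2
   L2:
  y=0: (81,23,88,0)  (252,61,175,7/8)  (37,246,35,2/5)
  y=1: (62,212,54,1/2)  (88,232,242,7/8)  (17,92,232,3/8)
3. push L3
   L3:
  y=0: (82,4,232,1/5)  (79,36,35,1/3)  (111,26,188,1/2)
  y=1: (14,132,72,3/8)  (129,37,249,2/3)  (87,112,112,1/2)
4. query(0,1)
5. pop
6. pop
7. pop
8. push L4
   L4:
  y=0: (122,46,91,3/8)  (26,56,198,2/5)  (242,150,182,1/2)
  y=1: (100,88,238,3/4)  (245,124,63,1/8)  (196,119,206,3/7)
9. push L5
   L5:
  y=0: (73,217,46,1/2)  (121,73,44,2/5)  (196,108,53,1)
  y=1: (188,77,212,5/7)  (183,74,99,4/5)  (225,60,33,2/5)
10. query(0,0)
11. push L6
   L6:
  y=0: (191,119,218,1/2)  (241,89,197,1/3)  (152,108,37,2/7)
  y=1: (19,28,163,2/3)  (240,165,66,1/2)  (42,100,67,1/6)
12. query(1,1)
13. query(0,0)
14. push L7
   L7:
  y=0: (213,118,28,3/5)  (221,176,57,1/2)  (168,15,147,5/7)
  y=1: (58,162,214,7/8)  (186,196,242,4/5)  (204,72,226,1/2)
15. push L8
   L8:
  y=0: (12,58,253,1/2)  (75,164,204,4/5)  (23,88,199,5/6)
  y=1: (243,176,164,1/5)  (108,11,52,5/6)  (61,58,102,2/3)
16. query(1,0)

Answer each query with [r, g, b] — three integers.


query (0,1) [L1,L2,L3] — begin 0,0,0
L1 α=3/5: [711/5, 543/5, 24]
L2 α=1/2: [1021/10, 1603/10, 39]
L3 α=3/8: [1105/16, 2395/16, 411/8]
= [69, 150, 51]

at x=0,y=0 over L4,L5:
after L4 α=3/8: [183/4, 69/4, 273/8]
after L5 α=1/2: [475/8, 937/8, 641/16]
= [59, 117, 40]

at x=1,y=1 over L4,L5,L6:
after L4 α=1/8: [245/8, 31/2, 63/8]
after L5 α=4/5: [6101/40, 623/10, 3231/40]
after L6 α=1/2: [15701/80, 2273/20, 5871/80]
= [196, 114, 73]

at x=0,y=0 over L4,L5,L6:
after L4 α=3/8: [183/4, 69/4, 273/8]
after L5 α=1/2: [475/8, 937/8, 641/16]
after L6 α=1/2: [2003/16, 1889/16, 4129/32]
= [125, 118, 129]

at x=1,y=0 over L4,L5,L6,L7,L8:
L4 α=2/5: [52/5, 112/5, 396/5]
L5 α=2/5: [1366/25, 1066/25, 1628/25]
L6 α=1/3: [2919/25, 4357/75, 2727/25]
L7 α=1/2: [4222/25, 17557/150, 2076/25]
L8 α=4/5: [11722/125, 115957/750, 22476/125]
rounded: [94, 155, 180]


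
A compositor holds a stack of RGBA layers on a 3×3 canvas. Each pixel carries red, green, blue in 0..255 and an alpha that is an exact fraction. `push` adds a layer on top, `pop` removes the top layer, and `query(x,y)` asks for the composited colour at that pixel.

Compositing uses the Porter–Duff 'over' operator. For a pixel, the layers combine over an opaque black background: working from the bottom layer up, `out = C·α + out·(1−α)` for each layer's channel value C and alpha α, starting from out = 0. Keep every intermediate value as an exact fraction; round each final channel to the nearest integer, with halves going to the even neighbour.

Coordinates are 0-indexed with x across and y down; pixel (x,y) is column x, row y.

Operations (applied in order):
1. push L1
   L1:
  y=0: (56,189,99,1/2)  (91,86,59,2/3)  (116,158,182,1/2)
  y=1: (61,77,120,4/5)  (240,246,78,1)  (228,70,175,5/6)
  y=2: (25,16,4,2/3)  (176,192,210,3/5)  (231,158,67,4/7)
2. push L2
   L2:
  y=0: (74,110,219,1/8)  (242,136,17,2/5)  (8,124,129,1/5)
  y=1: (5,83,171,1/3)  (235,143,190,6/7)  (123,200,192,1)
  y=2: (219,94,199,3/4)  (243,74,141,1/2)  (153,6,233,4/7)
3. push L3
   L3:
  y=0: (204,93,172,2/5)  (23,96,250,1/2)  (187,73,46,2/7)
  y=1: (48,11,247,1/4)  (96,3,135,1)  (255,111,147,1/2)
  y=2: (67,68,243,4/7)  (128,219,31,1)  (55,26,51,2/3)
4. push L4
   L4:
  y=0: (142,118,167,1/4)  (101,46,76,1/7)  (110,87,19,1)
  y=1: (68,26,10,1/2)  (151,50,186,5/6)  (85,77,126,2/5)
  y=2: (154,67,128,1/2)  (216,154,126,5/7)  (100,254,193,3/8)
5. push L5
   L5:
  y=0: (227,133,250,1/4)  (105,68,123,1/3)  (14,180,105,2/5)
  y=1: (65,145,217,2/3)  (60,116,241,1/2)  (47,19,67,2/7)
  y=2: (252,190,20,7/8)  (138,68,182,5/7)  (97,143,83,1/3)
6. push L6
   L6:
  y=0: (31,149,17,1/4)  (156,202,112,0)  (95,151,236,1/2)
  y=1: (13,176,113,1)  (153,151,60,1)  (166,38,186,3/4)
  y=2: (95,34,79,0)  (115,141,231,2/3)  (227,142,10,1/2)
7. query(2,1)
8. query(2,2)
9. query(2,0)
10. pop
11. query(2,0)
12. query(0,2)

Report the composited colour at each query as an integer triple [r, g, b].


at x=2,y=1 over L1,L2,L3,L4,L5,L6:
+L1 (α=5/6) → [190, 175/3, 875/6]
+L2 (α=1) → [123, 200, 192]
+L3 (α=1/2) → [189, 311/2, 339/2]
+L4 (α=2/5) → [737/5, 1241/10, 1521/10]
+L5 (α=2/7) → [831/7, 1317/14, 1789/14]
+L6 (α=3/4) → [4317/28, 2913/56, 9601/56]
rounded: [154, 52, 171]

(2,2) stack=L1,L2,L3,L4,L5,L6; from [0,0,0]:
L1 α=4/7: [132, 632/7, 268/7]
L2 α=4/7: [144, 2064/49, 7328/49]
L3 α=2/3: [254/3, 4612/147, 12326/147]
L4 α=3/8: [1085/12, 67537/588, 146743/1176]
L5 α=1/3: [1667/18, 109579/882, 195547/1764]
L6 α=1/2: [5753/36, 234823/1764, 213187/3528]
= [160, 133, 60]

(2,0) stack=L1,L2,L3,L4,L5,L6; from [0,0,0]:
after L1 α=1/2: [58, 79, 91]
after L2 α=1/5: [48, 88, 493/5]
after L3 α=2/7: [614/7, 586/7, 585/7]
after L4 α=1: [110, 87, 19]
after L5 α=2/5: [358/5, 621/5, 267/5]
after L6 α=1/2: [833/10, 688/5, 1447/10]
= [83, 138, 145]

(2,0) stack=L1,L2,L3,L4,L5; from [0,0,0]:
+L1 (α=1/2) → [58, 79, 91]
+L2 (α=1/5) → [48, 88, 493/5]
+L3 (α=2/7) → [614/7, 586/7, 585/7]
+L4 (α=1) → [110, 87, 19]
+L5 (α=2/5) → [358/5, 621/5, 267/5]
rounded: [72, 124, 53]

query (0,2) [L1,L2,L3,L4,L5] — begin 0,0,0
L1 α=2/3: [50/3, 32/3, 8/3]
L2 α=3/4: [2021/12, 439/6, 1799/12]
L3 α=4/7: [3093/28, 983/14, 5687/28]
L4 α=1/2: [7405/56, 1921/28, 9271/56]
L5 α=7/8: [106189/448, 39161/224, 17111/448]
= [237, 175, 38]


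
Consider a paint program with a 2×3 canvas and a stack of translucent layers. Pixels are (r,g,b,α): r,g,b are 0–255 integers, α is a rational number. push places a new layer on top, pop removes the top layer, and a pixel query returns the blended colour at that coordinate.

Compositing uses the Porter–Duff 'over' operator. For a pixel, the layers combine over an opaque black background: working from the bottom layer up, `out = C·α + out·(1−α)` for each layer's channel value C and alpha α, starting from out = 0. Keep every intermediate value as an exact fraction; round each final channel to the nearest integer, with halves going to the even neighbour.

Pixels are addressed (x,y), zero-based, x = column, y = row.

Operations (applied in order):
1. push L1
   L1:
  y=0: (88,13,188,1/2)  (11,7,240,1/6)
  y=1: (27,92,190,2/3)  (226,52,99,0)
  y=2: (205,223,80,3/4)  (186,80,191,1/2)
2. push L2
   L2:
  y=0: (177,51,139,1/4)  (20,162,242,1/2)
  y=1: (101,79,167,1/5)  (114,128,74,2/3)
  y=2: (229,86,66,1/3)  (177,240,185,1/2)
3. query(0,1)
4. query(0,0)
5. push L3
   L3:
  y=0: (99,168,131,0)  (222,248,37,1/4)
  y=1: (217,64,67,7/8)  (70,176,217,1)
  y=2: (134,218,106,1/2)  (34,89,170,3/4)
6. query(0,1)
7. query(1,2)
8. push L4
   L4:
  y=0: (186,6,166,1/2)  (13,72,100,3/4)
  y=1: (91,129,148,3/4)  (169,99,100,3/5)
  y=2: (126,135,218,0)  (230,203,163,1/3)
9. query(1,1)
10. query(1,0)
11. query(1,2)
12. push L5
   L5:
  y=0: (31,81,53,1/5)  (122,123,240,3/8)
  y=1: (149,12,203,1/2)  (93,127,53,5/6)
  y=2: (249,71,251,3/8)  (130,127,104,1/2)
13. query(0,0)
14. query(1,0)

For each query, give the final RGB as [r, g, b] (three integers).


query (0,1) [L1,L2] — begin 0,0,0
after L1 α=2/3: [18, 184/3, 380/3]
after L2 α=1/5: [173/5, 973/15, 2021/15]
= [35, 65, 135]

(0,0) stack=L1,L2; from [0,0,0]:
after L1 α=1/2: [44, 13/2, 94]
after L2 α=1/4: [309/4, 141/8, 421/4]
rounded: [77, 18, 105]

(0,1) stack=L1,L2,L3; from [0,0,0]:
L1 α=2/3: [18, 184/3, 380/3]
L2 α=1/5: [173/5, 973/15, 2021/15]
L3 α=7/8: [971/5, 7693/120, 1132/15]
→ [194, 64, 75]

(1,2) stack=L1,L2,L3; from [0,0,0]:
+L1 (α=1/2) → [93, 40, 191/2]
+L2 (α=1/2) → [135, 140, 561/4]
+L3 (α=3/4) → [237/4, 407/4, 2601/16]
rounded: [59, 102, 163]

at x=1,y=1 over L1,L2,L3,L4:
after L1 α=0: [0, 0, 0]
after L2 α=2/3: [76, 256/3, 148/3]
after L3 α=1: [70, 176, 217]
after L4 α=3/5: [647/5, 649/5, 734/5]
rounded: [129, 130, 147]

(1,0) stack=L1,L2,L3,L4; from [0,0,0]:
+L1 (α=1/6) → [11/6, 7/6, 40]
+L2 (α=1/2) → [131/12, 979/12, 141]
+L3 (α=1/4) → [1019/16, 1971/16, 115]
+L4 (α=3/4) → [1643/64, 5427/64, 415/4]
rounded: [26, 85, 104]

query (1,2) [L1,L2,L3,L4] — begin 0,0,0
+L1 (α=1/2) → [93, 40, 191/2]
+L2 (α=1/2) → [135, 140, 561/4]
+L3 (α=3/4) → [237/4, 407/4, 2601/16]
+L4 (α=1/3) → [697/6, 271/2, 3905/24]
rounded: [116, 136, 163]

query (0,0) [L1,L2,L3,L4,L5] — begin 0,0,0
+L1 (α=1/2) → [44, 13/2, 94]
+L2 (α=1/4) → [309/4, 141/8, 421/4]
+L3 (α=0) → [309/4, 141/8, 421/4]
+L4 (α=1/2) → [1053/8, 189/16, 1085/8]
+L5 (α=1/5) → [223/2, 513/20, 1191/10]
= [112, 26, 119]

at x=1,y=0 over L1,L2,L3,L4,L5:
after L1 α=1/6: [11/6, 7/6, 40]
after L2 α=1/2: [131/12, 979/12, 141]
after L3 α=1/4: [1019/16, 1971/16, 115]
after L4 α=3/4: [1643/64, 5427/64, 415/4]
after L5 α=3/8: [31639/512, 50751/512, 4955/32]
rounded: [62, 99, 155]


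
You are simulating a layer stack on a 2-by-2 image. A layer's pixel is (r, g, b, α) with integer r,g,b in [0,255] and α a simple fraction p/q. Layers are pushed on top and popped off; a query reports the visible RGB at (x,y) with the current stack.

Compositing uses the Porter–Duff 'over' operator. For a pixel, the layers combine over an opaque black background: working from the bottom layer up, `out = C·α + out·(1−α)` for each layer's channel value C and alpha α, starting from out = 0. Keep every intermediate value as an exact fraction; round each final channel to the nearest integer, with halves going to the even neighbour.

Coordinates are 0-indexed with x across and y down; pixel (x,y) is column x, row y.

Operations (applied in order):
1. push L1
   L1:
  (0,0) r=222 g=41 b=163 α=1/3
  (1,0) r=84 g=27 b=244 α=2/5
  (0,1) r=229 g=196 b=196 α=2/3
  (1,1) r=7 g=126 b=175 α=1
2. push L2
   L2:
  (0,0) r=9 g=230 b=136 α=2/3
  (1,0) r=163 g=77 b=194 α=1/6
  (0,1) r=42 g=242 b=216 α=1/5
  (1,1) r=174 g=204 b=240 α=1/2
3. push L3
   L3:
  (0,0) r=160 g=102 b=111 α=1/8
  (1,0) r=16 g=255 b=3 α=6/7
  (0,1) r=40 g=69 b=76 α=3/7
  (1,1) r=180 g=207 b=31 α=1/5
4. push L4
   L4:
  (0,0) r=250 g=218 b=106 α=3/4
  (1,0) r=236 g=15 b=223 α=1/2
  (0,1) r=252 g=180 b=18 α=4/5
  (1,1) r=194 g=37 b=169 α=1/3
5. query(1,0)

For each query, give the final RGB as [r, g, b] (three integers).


(1,0) stack=L1,L2,L3,L4; from [0,0,0]:
after L1 α=2/5: [168/5, 54/5, 488/5]
after L2 α=1/6: [331/6, 131/6, 341/3]
after L3 α=6/7: [907/42, 9311/42, 395/21]
after L4 α=1/2: [10819/84, 9941/84, 2539/21]
→ [129, 118, 121]


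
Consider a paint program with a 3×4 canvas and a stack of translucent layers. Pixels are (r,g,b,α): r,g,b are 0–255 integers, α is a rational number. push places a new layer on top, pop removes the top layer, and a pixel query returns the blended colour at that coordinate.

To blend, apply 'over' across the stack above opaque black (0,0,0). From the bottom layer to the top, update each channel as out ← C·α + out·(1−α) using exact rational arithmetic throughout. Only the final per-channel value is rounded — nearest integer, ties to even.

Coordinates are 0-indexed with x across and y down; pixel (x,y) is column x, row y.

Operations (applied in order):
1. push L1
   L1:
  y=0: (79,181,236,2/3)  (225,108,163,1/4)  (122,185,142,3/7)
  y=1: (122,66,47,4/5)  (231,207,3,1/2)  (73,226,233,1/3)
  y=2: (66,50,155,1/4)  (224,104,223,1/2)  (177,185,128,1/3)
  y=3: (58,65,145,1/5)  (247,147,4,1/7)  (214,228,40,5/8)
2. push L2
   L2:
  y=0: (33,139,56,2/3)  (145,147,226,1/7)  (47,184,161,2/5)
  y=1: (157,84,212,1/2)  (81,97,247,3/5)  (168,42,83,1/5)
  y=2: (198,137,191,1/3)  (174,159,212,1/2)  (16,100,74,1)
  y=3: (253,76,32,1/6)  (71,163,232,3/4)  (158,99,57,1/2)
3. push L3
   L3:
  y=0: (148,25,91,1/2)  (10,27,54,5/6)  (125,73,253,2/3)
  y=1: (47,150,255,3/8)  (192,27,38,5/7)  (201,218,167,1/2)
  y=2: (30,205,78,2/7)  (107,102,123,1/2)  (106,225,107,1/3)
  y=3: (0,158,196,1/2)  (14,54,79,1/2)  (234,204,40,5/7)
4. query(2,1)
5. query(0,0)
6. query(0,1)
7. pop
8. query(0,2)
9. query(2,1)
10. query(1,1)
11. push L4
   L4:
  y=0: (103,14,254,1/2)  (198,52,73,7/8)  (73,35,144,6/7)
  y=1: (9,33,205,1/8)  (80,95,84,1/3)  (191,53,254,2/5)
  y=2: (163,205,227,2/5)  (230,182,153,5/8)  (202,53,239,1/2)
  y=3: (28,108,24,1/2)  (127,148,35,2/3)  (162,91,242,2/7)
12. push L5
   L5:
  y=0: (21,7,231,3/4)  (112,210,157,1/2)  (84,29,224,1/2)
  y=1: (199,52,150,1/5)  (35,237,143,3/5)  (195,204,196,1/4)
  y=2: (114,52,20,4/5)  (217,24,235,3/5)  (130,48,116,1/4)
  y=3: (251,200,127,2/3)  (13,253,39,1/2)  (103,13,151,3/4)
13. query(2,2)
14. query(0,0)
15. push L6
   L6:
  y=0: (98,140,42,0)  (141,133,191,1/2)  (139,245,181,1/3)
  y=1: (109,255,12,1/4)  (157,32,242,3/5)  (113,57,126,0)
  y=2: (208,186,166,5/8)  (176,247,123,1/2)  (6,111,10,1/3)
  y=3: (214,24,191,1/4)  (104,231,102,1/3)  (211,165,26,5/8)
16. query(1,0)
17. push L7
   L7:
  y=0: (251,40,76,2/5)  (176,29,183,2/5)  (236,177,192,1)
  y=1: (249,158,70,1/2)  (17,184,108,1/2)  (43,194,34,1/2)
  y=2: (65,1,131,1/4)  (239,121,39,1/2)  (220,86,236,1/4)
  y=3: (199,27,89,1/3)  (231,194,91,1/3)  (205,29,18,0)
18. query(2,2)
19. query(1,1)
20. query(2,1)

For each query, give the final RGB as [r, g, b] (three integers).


query (2,1) [L1,L2,L3] — begin 0,0,0
L1 α=1/3: [73/3, 226/3, 233/3]
L2 α=1/5: [796/15, 206/3, 1181/15]
L3 α=1/2: [3811/30, 430/3, 1843/15]
rounded: [127, 143, 123]

at x=0,y=0 over L1,L2,L3:
L1 α=2/3: [158/3, 362/3, 472/3]
L2 α=2/3: [356/9, 1196/9, 808/9]
L3 α=1/2: [844/9, 1421/18, 1627/18]
= [94, 79, 90]

at x=0,y=1 over L1,L2,L3:
after L1 α=4/5: [488/5, 264/5, 188/5]
after L2 α=1/2: [1273/10, 342/5, 624/5]
after L3 α=3/8: [1555/16, 99, 1389/8]
→ [97, 99, 174]

at x=0,y=2 over L1,L2:
+L1 (α=1/4) → [33/2, 25/2, 155/4]
+L2 (α=1/3) → [77, 54, 179/2]
rounded: [77, 54, 90]

query (2,1) [L1,L2] — begin 0,0,0
after L1 α=1/3: [73/3, 226/3, 233/3]
after L2 α=1/5: [796/15, 206/3, 1181/15]
= [53, 69, 79]

query (1,1) [L1,L2] — begin 0,0,0
+L1 (α=1/2) → [231/2, 207/2, 3/2]
+L2 (α=3/5) → [474/5, 498/5, 744/5]
rounded: [95, 100, 149]

query (2,2) [L1,L2,L4,L5] — begin 0,0,0
after L1 α=1/3: [59, 185/3, 128/3]
after L2 α=1: [16, 100, 74]
after L4 α=1/2: [109, 153/2, 313/2]
after L5 α=1/4: [457/4, 555/8, 1171/8]
rounded: [114, 69, 146]

at x=0,y=0 over L1,L2,L4,L5:
L1 α=2/3: [158/3, 362/3, 472/3]
L2 α=2/3: [356/9, 1196/9, 808/9]
L4 α=1/2: [1283/18, 661/9, 1547/9]
L5 α=3/4: [2417/72, 425/18, 1946/9]
= [34, 24, 216]

query (1,0) [L1,L2,L4,L5,L6] — begin 0,0,0
L1 α=1/4: [225/4, 27, 163/4]
L2 α=1/7: [965/14, 309/7, 941/14]
L4 α=7/8: [20369/112, 2857/56, 8095/112]
L5 α=1/2: [32913/224, 14617/112, 25679/224]
L6 α=1/2: [64497/448, 29513/224, 68463/448]
= [144, 132, 153]

at x=2,y=2 over L1,L2,L4,L5,L6,L7:
L1 α=1/3: [59, 185/3, 128/3]
L2 α=1: [16, 100, 74]
L4 α=1/2: [109, 153/2, 313/2]
L5 α=1/4: [457/4, 555/8, 1171/8]
L6 α=1/3: [469/6, 333/4, 1211/12]
L7 α=1/4: [909/8, 1343/16, 2155/16]
rounded: [114, 84, 135]

at x=1,y=1 over L1,L2,L4,L5,L6,L7:
L1 α=1/2: [231/2, 207/2, 3/2]
L2 α=3/5: [474/5, 498/5, 744/5]
L4 α=1/3: [1348/15, 1471/15, 636/5]
L5 α=3/5: [4271/75, 13607/75, 3417/25]
L6 α=3/5: [43867/375, 34414/375, 24984/125]
L7 α=1/2: [25121/375, 51707/375, 19242/125]
→ [67, 138, 154]

(2,1) stack=L1,L2,L4,L5,L6,L7; from [0,0,0]:
+L1 (α=1/3) → [73/3, 226/3, 233/3]
+L2 (α=1/5) → [796/15, 206/3, 1181/15]
+L4 (α=2/5) → [2706/25, 312/5, 3721/25]
+L5 (α=1/4) → [12993/100, 489/5, 16063/100]
+L6 (α=0) → [12993/100, 489/5, 16063/100]
+L7 (α=1/2) → [17293/200, 1459/10, 19463/200]
= [86, 146, 97]
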